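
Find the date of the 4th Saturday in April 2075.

2075-04-27

The first Saturday of April 2075 is April 6.
The 4th Saturday is 3 weeks later: 6 + 21 = 27.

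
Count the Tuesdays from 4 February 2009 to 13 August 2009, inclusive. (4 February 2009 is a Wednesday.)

27

4 February 2009 is a Wednesday; the first Tuesday on or after it is 10 February 2009 (6 days later).
From 10 February 2009 to 13 August 2009: 18 + 31 + 30 + 31 + 30 + 31 + 13 = 184 days (rest of February, March, April, May, June, July, August).
184 ÷ 7 = 26 full weeks with remainder 2, so 26 more Tuesdays after the first → 27.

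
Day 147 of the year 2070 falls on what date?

January has 31 days (147 − 31 = 116 remain).
February has 28 days (116 − 28 = 88 remain).
March has 31 days (88 − 31 = 57 remain).
April has 30 days (57 − 30 = 27 remain).
27 into May → May 27.

27 May 2070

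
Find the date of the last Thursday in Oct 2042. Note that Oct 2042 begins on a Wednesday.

Oct 2042 begins on a Wednesday, so the first Thursday is Oct 2 (1 day later).
Oct 2042 has 31 days. Adding weeks: 2, 9, 16, 23, 30 — the last one ≤ 31 is the 30th.

Oct 30, 2042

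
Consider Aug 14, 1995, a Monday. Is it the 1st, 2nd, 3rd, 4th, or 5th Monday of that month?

2nd

Day 14 falls in week ⌈14/7⌉ of the month.
Days 1–7 hold the 1st Monday, 8–14 the 2nd, 15–21 the 3rd, 22–28 the 4th, 29–31 the 5th.
14 is in the range for the 2nd.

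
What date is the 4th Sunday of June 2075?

The first Sunday of June 2075 is June 2.
The 4th Sunday is 3 weeks later: 2 + 21 = 23.

June 23, 2075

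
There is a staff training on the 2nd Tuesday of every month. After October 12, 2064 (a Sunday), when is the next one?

October 14, 2064

October 2064 starts on a Wednesday; its first Tuesday is the 7th, so the 2nd Tuesday is the 14th — October 14, 2064.
October 14, 2064 is after October 12, 2064, so that is the next one.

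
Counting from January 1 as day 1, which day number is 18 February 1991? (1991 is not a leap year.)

49

Days in months before February: 31 = 31.
Plus 18 days into February → day 49.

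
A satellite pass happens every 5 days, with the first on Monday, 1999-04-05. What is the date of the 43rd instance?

1999-11-01

The 43rd occurrence is 42 intervals after the first: 42 × 5 = 210 days after 1999-04-05.
April has 30 days — 25 days to the end of April leaves 185.
May has 31 days (154 left).
June has 30 days (124 left).
July has 31 days (93 left).
August has 31 days (62 left).
September has 30 days (32 left).
October has 31 days (1 left).
1 day into November → 1999-11-01.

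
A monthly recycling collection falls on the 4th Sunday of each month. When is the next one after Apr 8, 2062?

Apr 2062 starts on a Saturday; its first Sunday is the 2nd, so the 4th Sunday is the 23rd — Apr 23, 2062.
Apr 23, 2062 is after Apr 8, 2062, so that is the next one.

Apr 23, 2062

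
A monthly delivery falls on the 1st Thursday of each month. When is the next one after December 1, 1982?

December 2, 1982

December 1982 starts on a Wednesday, so its 1st Thursday is December 2, 1982 (1 day in).
December 2, 1982 is after December 1, 1982, so that is the next one.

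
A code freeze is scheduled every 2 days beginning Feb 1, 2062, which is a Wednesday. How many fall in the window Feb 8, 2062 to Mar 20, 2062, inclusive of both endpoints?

Occurrences land 2·i days after Feb 1, 2062 for i = 0, 1, 2, …
Feb 8, 2062 is 7 days after the start; 7 ÷ 2 = 3 remainder 1; since the remainder is 1, round up to i = 4. First occurrence in the window: #5 on Feb 9, 2062 (4×2 = 8 days in).
Mar 20, 2062 is 47 days after the start; 47 ÷ 2 = 23 remainder 1. Last occurrence in the window: #24 on Mar 19, 2062.
Occurrences #5 through #24: 20 in total.

20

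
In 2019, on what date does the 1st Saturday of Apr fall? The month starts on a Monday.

Apr 6, 2019

Apr 2019 begins on a Monday, so the first Saturday is Apr 6 (5 days later).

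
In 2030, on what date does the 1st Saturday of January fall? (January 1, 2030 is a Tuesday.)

January 5, 2030

January 2030 begins on a Tuesday, so the first Saturday is January 5 (4 days later).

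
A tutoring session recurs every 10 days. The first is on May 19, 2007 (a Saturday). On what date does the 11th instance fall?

Aug 27, 2007

The 11th occurrence is 10 intervals after the first: 10 × 10 = 100 days after May 19, 2007.
May has 31 days — 12 days to the end of May leaves 88.
Jun has 30 days (58 left).
Jul has 31 days (27 left).
27 days into Aug → Aug 27, 2007.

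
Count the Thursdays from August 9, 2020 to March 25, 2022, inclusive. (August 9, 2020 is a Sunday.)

85

August 9, 2020 is a Sunday; the first Thursday on or after it is August 13, 2020 (4 days later).
From August 13, 2020 to March 25, 2022: 140 + 365 + 84 = 589 days (rest of 2020, 2021, to March 25, 2022 in 2022).
589 ÷ 7 = 84 full weeks with remainder 1, so 84 more Thursdays after the first → 85.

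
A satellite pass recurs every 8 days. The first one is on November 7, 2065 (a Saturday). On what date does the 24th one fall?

May 10, 2066

The 24th occurrence is 23 intervals after the first: 23 × 8 = 184 days after November 7, 2065.
November has 30 days — 23 days to the end of November leaves 161.
December has 31 days (130 left).
January has 31 days (99 left).
February has 28 days (71 left).
March has 31 days (40 left).
April has 30 days (10 left).
10 days into May → May 10, 2066.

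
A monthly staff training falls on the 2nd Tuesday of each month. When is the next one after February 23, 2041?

February 2041 starts on a Friday; its first Tuesday is the 5th, so the 2nd Tuesday is the 12th — February 12, 2041.
That is not after February 23, 2041, so look at March 2041.
March 2041 starts on a Friday; its first Tuesday is the 5th, so the 2nd Tuesday is the 12th — March 12, 2041.

March 12, 2041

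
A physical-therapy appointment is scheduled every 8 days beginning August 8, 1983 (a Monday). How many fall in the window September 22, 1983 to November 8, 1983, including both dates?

Occurrences land 8·i days after August 8, 1983 for i = 0, 1, 2, …
September 22, 1983 is 45 days after the start; 45 ÷ 8 = 5 remainder 5; since the remainder is 5, round up to i = 6. First occurrence in the window: #7 on September 25, 1983 (6×8 = 48 days in).
November 8, 1983 is 92 days after the start; 92 ÷ 8 = 11 remainder 4. Last occurrence in the window: #12 on November 4, 1983.
Occurrences #7 through #12: 6 in total.

6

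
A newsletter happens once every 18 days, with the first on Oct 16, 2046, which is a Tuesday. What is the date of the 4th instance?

The 4th occurrence is 3 intervals after the first: 3 × 18 = 54 days after Oct 16, 2046.
Oct has 31 days — 15 days to the end of Oct leaves 39.
Nov has 30 days (9 left).
9 days into Dec → Dec 9, 2046.

Dec 9, 2046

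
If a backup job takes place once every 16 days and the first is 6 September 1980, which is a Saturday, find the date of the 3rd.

The 3rd occurrence is 2 intervals after the first: 2 × 16 = 32 days after 6 September 1980.
September has 30 days — 24 days to the end of September leaves 8.
8 days into October → 8 October 1980.

8 October 1980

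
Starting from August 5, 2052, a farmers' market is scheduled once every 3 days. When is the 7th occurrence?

August 23, 2052

The 7th occurrence is 6 intervals after the first: 6 × 3 = 18 days after August 5, 2052.
18 days later is August 23, 2052.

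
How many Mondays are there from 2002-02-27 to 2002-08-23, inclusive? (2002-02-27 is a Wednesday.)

25

2002-02-27 is a Wednesday; the first Monday on or after it is 2002-03-04 (5 days later).
From 2002-03-04 to 2002-08-23: 27 + 30 + 31 + 30 + 31 + 23 = 172 days (rest of March, April, May, June, July, August).
172 ÷ 7 = 24 full weeks with remainder 4, so 24 more Mondays after the first → 25.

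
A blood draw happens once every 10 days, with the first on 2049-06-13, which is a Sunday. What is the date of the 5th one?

2049-07-23

The 5th occurrence is 4 intervals after the first: 4 × 10 = 40 days after 2049-06-13.
June has 30 days — 17 days to the end of June leaves 23.
23 days into July → 2049-07-23.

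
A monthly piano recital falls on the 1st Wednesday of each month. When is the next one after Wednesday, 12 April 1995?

3 May 1995

April 1995 starts on a Saturday, so its 1st Wednesday is 5 April 1995 (4 days in).
That is not after 12 April 1995, so look at May 1995.
May 1995 starts on a Monday, so its 1st Wednesday is 3 May 1995 (2 days in).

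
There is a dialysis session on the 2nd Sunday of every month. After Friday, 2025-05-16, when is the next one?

2025-06-08

May 2025 starts on a Thursday; its first Sunday is the 4th, so the 2nd Sunday is the 11th — 2025-05-11.
That is not after 2025-05-16, so look at June 2025.
June 2025 starts on a Sunday; its first Sunday is the 1st, so the 2nd Sunday is the 8th — 2025-06-08.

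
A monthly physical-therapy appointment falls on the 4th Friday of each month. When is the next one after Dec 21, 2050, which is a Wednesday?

Dec 2050 starts on a Thursday; its first Friday is the 2nd, so the 4th Friday is the 23rd — Dec 23, 2050.
Dec 23, 2050 is after Dec 21, 2050, so that is the next one.

Dec 23, 2050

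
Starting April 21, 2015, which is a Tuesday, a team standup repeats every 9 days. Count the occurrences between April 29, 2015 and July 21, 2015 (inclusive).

10

Occurrences land 9·i days after April 21, 2015 for i = 0, 1, 2, …
April 29, 2015 is 8 days after the start; 8 ÷ 9 = 0 remainder 8; since the remainder is 8, round up to i = 1. First occurrence in the window: #2 on April 30, 2015 (1×9 = 9 days in).
July 21, 2015 is 91 days after the start; 91 ÷ 9 = 10 remainder 1. Last occurrence in the window: #11 on July 20, 2015.
Occurrences #2 through #11: 10 in total.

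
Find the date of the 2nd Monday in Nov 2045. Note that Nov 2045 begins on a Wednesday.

Nov 2045 begins on a Wednesday, so the first Monday is Nov 6 (5 days later).
The 2nd Monday is 1 weeks later: 6 + 7 = 13.

Nov 13, 2045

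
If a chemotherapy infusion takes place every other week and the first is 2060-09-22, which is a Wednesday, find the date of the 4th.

The 4th occurrence is 3 intervals after the first: 3 × 14 = 42 days after 2060-09-22.
September has 30 days — 8 days to the end of September leaves 34.
October has 31 days (3 left).
3 days into November → 2060-11-03.

2060-11-03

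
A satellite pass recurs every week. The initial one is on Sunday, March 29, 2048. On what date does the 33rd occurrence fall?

The 33rd occurrence is 32 intervals after the first: 32 × 7 = 224 days after March 29, 2048.
March has 31 days — 2 days to the end of March leaves 222.
April has 30 days (192 left).
May has 31 days (161 left).
June has 30 days (131 left).
July has 31 days (100 left).
August has 31 days (69 left).
September has 30 days (39 left).
October has 31 days (8 left).
8 days into November → November 8, 2048.

November 8, 2048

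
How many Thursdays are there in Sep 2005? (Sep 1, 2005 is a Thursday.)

Sep 1, 2005 is a Thursday; the first Thursday on or after it is Sep 1, 2005.
From Sep 1, 2005 to Sep 30, 2005 is 30 − 1 = 29 days.
29 ÷ 7 = 4 full weeks with remainder 1, so 4 more Thursdays after the first → 5.

5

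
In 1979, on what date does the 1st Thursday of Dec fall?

Dec 6, 1979

The first Thursday of Dec 1979 is Dec 6.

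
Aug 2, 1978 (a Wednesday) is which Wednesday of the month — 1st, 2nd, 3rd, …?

1st

Day 2 falls in week ⌈2/7⌉ of the month.
Days 1–7 hold the 1st Wednesday, 8–14 the 2nd, 15–21 the 3rd, 22–28 the 4th, 29–31 the 5th.
2 is in the range for the 1st.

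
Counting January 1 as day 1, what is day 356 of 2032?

Dec 21, 2032

Jan has 31 days (356 − 31 = 325 remain).
Feb has 29 days (325 − 29 = 296 remain).
Mar has 31 days (296 − 31 = 265 remain).
Apr has 30 days (265 − 30 = 235 remain).
May has 31 days (235 − 31 = 204 remain).
Jun has 30 days (204 − 30 = 174 remain).
Jul has 31 days (174 − 31 = 143 remain).
Aug has 31 days (143 − 31 = 112 remain).
Sep has 30 days (112 − 30 = 82 remain).
Oct has 31 days (82 − 31 = 51 remain).
Nov has 30 days (51 − 30 = 21 remain).
21 into Dec → Dec 21.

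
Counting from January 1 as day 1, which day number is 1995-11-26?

330

Days in months before November: 31 + 28 + 31 + 30 + 31 + 30 + 31 + 31 + 30 + 31 = 304.
Plus 26 days into November → day 330.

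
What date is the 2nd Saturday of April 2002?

The first Saturday of April 2002 is April 6.
The 2nd Saturday is 1 weeks later: 6 + 7 = 13.

April 13, 2002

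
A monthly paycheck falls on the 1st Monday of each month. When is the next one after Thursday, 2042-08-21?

2042-09-01

August 2042 starts on a Friday, so its 1st Monday is 2042-08-04 (3 days in).
That is not after 2042-08-21, so look at September 2042.
September 2042 starts on a Monday, so its 1st Monday is 2042-09-01.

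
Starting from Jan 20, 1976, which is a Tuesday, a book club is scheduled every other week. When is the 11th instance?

Jun 8, 1976

The 11th occurrence is 10 intervals after the first: 10 × 14 = 140 days after Jan 20, 1976.
Jan has 31 days — 11 days to the end of Jan leaves 129.
Feb has 29 days (100 left).
Mar has 31 days (69 left).
Apr has 30 days (39 left).
May has 31 days (8 left).
8 days into Jun → Jun 8, 1976.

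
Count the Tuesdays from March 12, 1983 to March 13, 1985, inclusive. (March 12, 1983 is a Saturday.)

105

March 12, 1983 is a Saturday; the first Tuesday on or after it is March 15, 1983 (3 days later).
From March 15, 1983 to March 13, 1985: 291 + 366 + 72 = 729 days (rest of 1983, 1984, to March 13, 1985 in 1985).
729 ÷ 7 = 104 full weeks with remainder 1, so 104 more Tuesdays after the first → 105.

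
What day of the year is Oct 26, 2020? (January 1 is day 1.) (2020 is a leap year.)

Days in months before Oct: 31 + 29 + 31 + 30 + 31 + 30 + 31 + 31 + 30 = 274.
Plus 26 days into Oct → day 300.

300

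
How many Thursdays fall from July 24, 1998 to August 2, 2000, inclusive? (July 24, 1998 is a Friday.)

July 24, 1998 is a Friday; the first Thursday on or after it is July 30, 1998 (6 days later).
From July 30, 1998 to August 2, 2000: 154 + 365 + 215 = 734 days (rest of 1998, 1999, to August 2, 2000 in 2000).
734 ÷ 7 = 104 full weeks with remainder 6, so 104 more Thursdays after the first → 105.

105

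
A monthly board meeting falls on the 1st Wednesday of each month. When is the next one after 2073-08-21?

2073-09-06

August 2073 starts on a Tuesday, so its 1st Wednesday is 2073-08-02 (1 day in).
That is not after 2073-08-21, so look at September 2073.
September 2073 starts on a Friday, so its 1st Wednesday is 2073-09-06 (5 days in).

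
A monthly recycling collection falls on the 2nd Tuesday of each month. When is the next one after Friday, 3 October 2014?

14 October 2014

October 2014 starts on a Wednesday; its first Tuesday is the 7th, so the 2nd Tuesday is the 14th — 14 October 2014.
14 October 2014 is after 3 October 2014, so that is the next one.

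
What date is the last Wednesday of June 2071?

2071-06-24

The first Wednesday of June 2071 is June 3.
June 2071 has 30 days. Adding weeks: 3, 10, 17, 24 — the last one ≤ 30 is the 24th.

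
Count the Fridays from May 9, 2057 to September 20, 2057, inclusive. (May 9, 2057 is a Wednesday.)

May 9, 2057 is a Wednesday; the first Friday on or after it is May 11, 2057 (2 days later).
From May 11, 2057 to September 20, 2057: 20 + 30 + 31 + 31 + 20 = 132 days (rest of May, June, July, August, September).
132 ÷ 7 = 18 full weeks with remainder 6, so 18 more Fridays after the first → 19.

19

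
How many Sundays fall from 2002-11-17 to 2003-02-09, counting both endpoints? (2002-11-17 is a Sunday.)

13

2002-11-17 is a Sunday; the first Sunday on or after it is 2002-11-17.
From 2002-11-17 to 2003-02-09: 13 + 31 + 31 + 9 = 84 days (rest of November, December, January, February).
84 ÷ 7 = 12 full weeks with remainder 0, so 12 more Sundays after the first → 13.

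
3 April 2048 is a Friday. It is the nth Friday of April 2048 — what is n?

1st

Day 3 falls in week ⌈3/7⌉ of the month.
Days 1–7 hold the 1st Friday, 8–14 the 2nd, 15–21 the 3rd, 22–28 the 4th, 29–31 the 5th.
3 is in the range for the 1st.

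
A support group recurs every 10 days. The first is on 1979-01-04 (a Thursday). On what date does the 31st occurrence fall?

The 31st occurrence is 30 intervals after the first: 30 × 10 = 300 days after 1979-01-04.
January has 31 days — 27 days to the end of January leaves 273.
February has 28 days (245 left).
March has 31 days (214 left).
April has 30 days (184 left).
May has 31 days (153 left).
June has 30 days (123 left).
July has 31 days (92 left).
August has 31 days (61 left).
September has 30 days (31 left).
31 days into October → 1979-10-31.

1979-10-31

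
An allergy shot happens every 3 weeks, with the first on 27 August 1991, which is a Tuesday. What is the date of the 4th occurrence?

The 4th occurrence is 3 intervals after the first: 3 × 21 = 63 days after 27 August 1991.
August has 31 days — 4 days to the end of August leaves 59.
September has 30 days (29 left).
29 days into October → 29 October 1991.

29 October 1991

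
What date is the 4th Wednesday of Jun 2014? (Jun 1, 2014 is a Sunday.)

Jun 2014 begins on a Sunday, so the first Wednesday is Jun 4 (3 days later).
The 4th Wednesday is 3 weeks later: 4 + 21 = 25.

Jun 25, 2014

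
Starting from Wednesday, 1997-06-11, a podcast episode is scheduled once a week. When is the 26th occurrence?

The 26th occurrence is 25 intervals after the first: 25 × 7 = 175 days after 1997-06-11.
June has 30 days — 19 days to the end of June leaves 156.
July has 31 days (125 left).
August has 31 days (94 left).
September has 30 days (64 left).
October has 31 days (33 left).
November has 30 days (3 left).
3 days into December → 1997-12-03.

1997-12-03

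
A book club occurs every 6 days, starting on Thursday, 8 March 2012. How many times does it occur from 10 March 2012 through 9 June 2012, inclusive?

15

Occurrences land 6·i days after 8 March 2012 for i = 0, 1, 2, …
10 March 2012 is 2 days after the start; 2 ÷ 6 = 0 remainder 2; since the remainder is 2, round up to i = 1. First occurrence in the window: #2 on 14 March 2012 (1×6 = 6 days in).
9 June 2012 is 93 days after the start; 93 ÷ 6 = 15 remainder 3. Last occurrence in the window: #16 on 6 June 2012.
Occurrences #2 through #16: 15 in total.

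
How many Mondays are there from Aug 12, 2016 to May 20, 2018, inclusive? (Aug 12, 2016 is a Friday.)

Aug 12, 2016 is a Friday; the first Monday on or after it is Aug 15, 2016 (3 days later).
From Aug 15, 2016 to May 20, 2018: 138 + 365 + 140 = 643 days (rest of 2016, 2017, to May 20, 2018 in 2018).
643 ÷ 7 = 91 full weeks with remainder 6, so 91 more Mondays after the first → 92.

92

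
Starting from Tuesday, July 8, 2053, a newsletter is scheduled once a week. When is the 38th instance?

March 24, 2054

The 38th occurrence is 37 intervals after the first: 37 × 7 = 259 days after July 8, 2053.
July has 31 days — 23 days to the end of July leaves 236.
August has 31 days (205 left).
September has 30 days (175 left).
October has 31 days (144 left).
November has 30 days (114 left).
December has 31 days (83 left).
January has 31 days (52 left).
February has 28 days (24 left).
24 days into March → March 24, 2054.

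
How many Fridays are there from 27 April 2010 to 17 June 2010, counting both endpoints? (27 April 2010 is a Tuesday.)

27 April 2010 is a Tuesday; the first Friday on or after it is 30 April 2010 (3 days later).
From 30 April 2010 to 17 June 2010: 0 + 31 + 17 = 48 days (rest of April, May, June).
48 ÷ 7 = 6 full weeks with remainder 6, so 6 more Fridays after the first → 7.

7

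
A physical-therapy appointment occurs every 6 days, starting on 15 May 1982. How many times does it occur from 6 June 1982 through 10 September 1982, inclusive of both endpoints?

16

Occurrences land 6·i days after 15 May 1982 for i = 0, 1, 2, …
6 June 1982 is 22 days after the start; 22 ÷ 6 = 3 remainder 4; since the remainder is 4, round up to i = 4. First occurrence in the window: #5 on 8 June 1982 (4×6 = 24 days in).
10 September 1982 is 118 days after the start; 118 ÷ 6 = 19 remainder 4. Last occurrence in the window: #20 on 6 September 1982.
Occurrences #5 through #20: 16 in total.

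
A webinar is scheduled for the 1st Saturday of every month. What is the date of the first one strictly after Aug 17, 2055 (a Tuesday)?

Aug 2055 starts on a Sunday, so its 1st Saturday is Aug 7, 2055 (6 days in).
That is not after Aug 17, 2055, so look at Sep 2055.
Sep 2055 starts on a Wednesday, so its 1st Saturday is Sep 4, 2055 (3 days in).

Sep 4, 2055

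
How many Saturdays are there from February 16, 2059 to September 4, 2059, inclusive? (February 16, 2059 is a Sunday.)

February 16, 2059 is a Sunday; the first Saturday on or after it is February 22, 2059 (6 days later).
From February 22, 2059 to September 4, 2059: 6 + 31 + 30 + 31 + 30 + 31 + 31 + 4 = 194 days (rest of February, March, April, May, June, July, August, September).
194 ÷ 7 = 27 full weeks with remainder 5, so 27 more Saturdays after the first → 28.

28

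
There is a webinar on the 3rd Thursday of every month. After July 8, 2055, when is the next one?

July 15, 2055

July 2055 starts on a Thursday; its first Thursday is the 1st, so the 3rd Thursday is the 15th — July 15, 2055.
July 15, 2055 is after July 8, 2055, so that is the next one.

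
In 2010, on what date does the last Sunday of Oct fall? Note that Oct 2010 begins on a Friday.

Oct 31, 2010

Oct 2010 begins on a Friday, so the first Sunday is Oct 3 (2 days later).
Oct 2010 has 31 days. Adding weeks: 3, 10, 17, 24, 31 — the last one ≤ 31 is the 31st.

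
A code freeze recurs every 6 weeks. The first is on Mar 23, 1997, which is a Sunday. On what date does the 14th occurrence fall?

Sep 20, 1998

The 14th occurrence is 13 intervals after the first: 13 × 42 = 546 days after Mar 23, 1997.
Mar has 31 days — 8 days to the end of Mar leaves 538.
From end of Mar to end of 1997 is 275 days (263 left).
Jan has 31 days (232 left).
Feb has 28 days (204 left).
Mar has 31 days (173 left).
Apr has 30 days (143 left).
May has 31 days (112 left).
Jun has 30 days (82 left).
Jul has 31 days (51 left).
Aug has 31 days (20 left).
20 days into Sep → Sep 20, 1998.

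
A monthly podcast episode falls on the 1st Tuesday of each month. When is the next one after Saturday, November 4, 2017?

November 7, 2017

November 2017 starts on a Wednesday, so its 1st Tuesday is November 7, 2017 (6 days in).
November 7, 2017 is after November 4, 2017, so that is the next one.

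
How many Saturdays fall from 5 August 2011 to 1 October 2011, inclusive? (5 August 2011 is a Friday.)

9

5 August 2011 is a Friday; the first Saturday on or after it is 6 August 2011 (1 day later).
From 6 August 2011 to 1 October 2011: 25 + 30 + 1 = 56 days (rest of August, September, October).
56 ÷ 7 = 8 full weeks with remainder 0, so 8 more Saturdays after the first → 9.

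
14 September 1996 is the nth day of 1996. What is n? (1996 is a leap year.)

Days in months before September: 31 + 29 + 31 + 30 + 31 + 30 + 31 + 31 = 244.
Plus 14 days into September → day 258.

258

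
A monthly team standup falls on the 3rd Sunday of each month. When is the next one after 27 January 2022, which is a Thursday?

January 2022 starts on a Saturday; its first Sunday is the 2nd, so the 3rd Sunday is the 16th — 16 January 2022.
That is not after 27 January 2022, so look at February 2022.
February 2022 starts on a Tuesday; its first Sunday is the 6th, so the 3rd Sunday is the 20th — 20 February 2022.

20 February 2022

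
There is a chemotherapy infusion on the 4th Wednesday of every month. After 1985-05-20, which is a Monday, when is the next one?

1985-05-22

May 1985 starts on a Wednesday; its first Wednesday is the 1st, so the 4th Wednesday is the 22nd — 1985-05-22.
1985-05-22 is after 1985-05-20, so that is the next one.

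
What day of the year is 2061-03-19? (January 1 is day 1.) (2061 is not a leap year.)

78

Days in months before March: 31 + 28 = 59.
Plus 19 days into March → day 78.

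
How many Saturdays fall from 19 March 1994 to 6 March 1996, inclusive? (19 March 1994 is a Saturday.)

19 March 1994 is a Saturday; the first Saturday on or after it is 19 March 1994.
From 19 March 1994 to 6 March 1996: 287 + 365 + 66 = 718 days (rest of 1994, 1995, to 6 March 1996 in 1996).
718 ÷ 7 = 102 full weeks with remainder 4, so 102 more Saturdays after the first → 103.

103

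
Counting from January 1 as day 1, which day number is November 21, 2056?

326

Days in months before November: 31 + 29 + 31 + 30 + 31 + 30 + 31 + 31 + 30 + 31 = 305.
Plus 21 days into November → day 326.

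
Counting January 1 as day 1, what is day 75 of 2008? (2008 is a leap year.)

January has 31 days (75 − 31 = 44 remain).
February has 29 days (44 − 29 = 15 remain).
15 into March → March 15.

15 March 2008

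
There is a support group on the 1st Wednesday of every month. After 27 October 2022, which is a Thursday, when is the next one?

2 November 2022

October 2022 starts on a Saturday, so its 1st Wednesday is 5 October 2022 (4 days in).
That is not after 27 October 2022, so look at November 2022.
November 2022 starts on a Tuesday, so its 1st Wednesday is 2 November 2022 (1 day in).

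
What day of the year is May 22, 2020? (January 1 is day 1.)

143

Days in months before May: 31 + 29 + 31 + 30 = 121.
Plus 22 days into May → day 143.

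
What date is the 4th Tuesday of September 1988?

27 September 1988

The first Tuesday of September 1988 is September 6.
The 4th Tuesday is 3 weeks later: 6 + 21 = 27.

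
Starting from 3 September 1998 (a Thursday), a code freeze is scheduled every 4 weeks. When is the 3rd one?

29 October 1998

The 3rd occurrence is 2 intervals after the first: 2 × 28 = 56 days after 3 September 1998.
September has 30 days — 27 days to the end of September leaves 29.
29 days into October → 29 October 1998.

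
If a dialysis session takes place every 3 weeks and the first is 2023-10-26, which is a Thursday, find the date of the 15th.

2024-08-15

The 15th occurrence is 14 intervals after the first: 14 × 21 = 294 days after 2023-10-26.
October has 31 days — 5 days to the end of October leaves 289.
November has 30 days (259 left).
December has 31 days (228 left).
January has 31 days (197 left).
February has 29 days (168 left).
March has 31 days (137 left).
April has 30 days (107 left).
May has 31 days (76 left).
June has 30 days (46 left).
July has 31 days (15 left).
15 days into August → 2024-08-15.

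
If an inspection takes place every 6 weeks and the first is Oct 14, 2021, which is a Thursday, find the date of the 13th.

Mar 2, 2023

The 13th occurrence is 12 intervals after the first: 12 × 42 = 504 days after Oct 14, 2021.
Oct has 31 days — 17 days to the end of Oct leaves 487.
From end of Oct to end of 2021 is 61 days (426 left).
2022 has 365 days (61 left).
Jan has 31 days (30 left).
Feb has 28 days (2 left).
2 days into Mar → Mar 2, 2023.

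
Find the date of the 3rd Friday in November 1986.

November 1986 begins on a Saturday, so the first Friday is November 7 (6 days later).
The 3rd Friday is 2 weeks later: 7 + 14 = 21.

November 21, 1986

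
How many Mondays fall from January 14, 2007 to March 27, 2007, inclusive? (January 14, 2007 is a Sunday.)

January 14, 2007 is a Sunday; the first Monday on or after it is January 15, 2007 (1 day later).
From January 15, 2007 to March 27, 2007: 16 + 28 + 27 = 71 days (rest of January, February, March).
71 ÷ 7 = 10 full weeks with remainder 1, so 10 more Mondays after the first → 11.

11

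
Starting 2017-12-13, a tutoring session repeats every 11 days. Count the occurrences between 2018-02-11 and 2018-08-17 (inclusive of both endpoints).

17

Occurrences land 11·i days after 2017-12-13 for i = 0, 1, 2, …
2018-02-11 is 60 days after the start; 60 ÷ 11 = 5 remainder 5; since the remainder is 5, round up to i = 6. First occurrence in the window: #7 on 2018-02-17 (6×11 = 66 days in).
2018-08-17 is 247 days after the start; 247 ÷ 11 = 22 remainder 5. Last occurrence in the window: #23 on 2018-08-12.
Occurrences #7 through #23: 17 in total.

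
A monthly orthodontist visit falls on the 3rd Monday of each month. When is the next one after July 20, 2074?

July 2074 starts on a Sunday; its first Monday is the 2nd, so the 3rd Monday is the 16th — July 16, 2074.
That is not after July 20, 2074, so look at August 2074.
August 2074 starts on a Wednesday; its first Monday is the 6th, so the 3rd Monday is the 20th — August 20, 2074.

August 20, 2074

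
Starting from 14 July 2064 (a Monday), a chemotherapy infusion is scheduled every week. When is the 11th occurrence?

The 11th occurrence is 10 intervals after the first: 10 × 7 = 70 days after 14 July 2064.
July has 31 days — 17 days to the end of July leaves 53.
August has 31 days (22 left).
22 days into September → 22 September 2064.

22 September 2064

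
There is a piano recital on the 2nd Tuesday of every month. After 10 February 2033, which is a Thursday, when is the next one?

8 March 2033

February 2033 starts on a Tuesday; its first Tuesday is the 1st, so the 2nd Tuesday is the 8th — 8 February 2033.
That is not after 10 February 2033, so look at March 2033.
March 2033 starts on a Tuesday; its first Tuesday is the 1st, so the 2nd Tuesday is the 8th — 8 March 2033.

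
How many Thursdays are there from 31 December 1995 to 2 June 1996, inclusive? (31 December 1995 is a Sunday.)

31 December 1995 is a Sunday; the first Thursday on or after it is 4 January 1996 (4 days later).
From 4 January 1996 to 2 June 1996: 27 + 29 + 31 + 30 + 31 + 2 = 150 days (rest of January, February, March, April, May, June).
150 ÷ 7 = 21 full weeks with remainder 3, so 21 more Thursdays after the first → 22.

22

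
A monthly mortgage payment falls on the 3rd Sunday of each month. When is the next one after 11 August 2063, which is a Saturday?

19 August 2063

August 2063 starts on a Wednesday; its first Sunday is the 5th, so the 3rd Sunday is the 19th — 19 August 2063.
19 August 2063 is after 11 August 2063, so that is the next one.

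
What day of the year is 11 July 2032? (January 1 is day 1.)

Days in months before July: 31 + 29 + 31 + 30 + 31 + 30 = 182.
Plus 11 days into July → day 193.

193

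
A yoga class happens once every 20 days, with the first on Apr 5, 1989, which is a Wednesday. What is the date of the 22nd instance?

The 22nd occurrence is 21 intervals after the first: 21 × 20 = 420 days after Apr 5, 1989.
Apr has 30 days — 25 days to the end of Apr leaves 395.
May has 31 days (364 left).
Jun has 30 days (334 left).
Jul has 31 days (303 left).
Aug has 31 days (272 left).
Sep has 30 days (242 left).
Oct has 31 days (211 left).
Nov has 30 days (181 left).
Dec has 31 days (150 left).
Jan has 31 days (119 left).
Feb has 28 days (91 left).
Mar has 31 days (60 left).
Apr has 30 days (30 left).
30 days into May → May 30, 1990.

May 30, 1990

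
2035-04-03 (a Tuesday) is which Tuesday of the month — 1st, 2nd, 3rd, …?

1st

Day 3 falls in week ⌈3/7⌉ of the month.
Days 1–7 hold the 1st Tuesday, 8–14 the 2nd, 15–21 the 3rd, 22–28 the 4th, 29–31 the 5th.
3 is in the range for the 1st.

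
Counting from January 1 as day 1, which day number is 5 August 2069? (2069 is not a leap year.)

217

Days in months before August: 31 + 28 + 31 + 30 + 31 + 30 + 31 = 212.
Plus 5 days into August → day 217.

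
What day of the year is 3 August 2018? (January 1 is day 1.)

Days in months before August: 31 + 28 + 31 + 30 + 31 + 30 + 31 = 212.
Plus 3 days into August → day 215.

215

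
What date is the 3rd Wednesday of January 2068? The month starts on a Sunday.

January 2068 begins on a Sunday, so the first Wednesday is January 4 (3 days later).
The 3rd Wednesday is 2 weeks later: 4 + 14 = 18.

18 January 2068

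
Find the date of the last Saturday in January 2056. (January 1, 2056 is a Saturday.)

January 2056 begins on a Saturday, so the first Saturday is January 1.
January 2056 has 31 days. Adding weeks: 1, 8, 15, 22, 29 — the last one ≤ 31 is the 29th.

January 29, 2056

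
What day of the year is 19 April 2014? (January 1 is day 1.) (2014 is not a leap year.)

109

Days in months before April: 31 + 28 + 31 = 90.
Plus 19 days into April → day 109.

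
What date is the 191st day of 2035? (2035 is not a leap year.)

2035-07-10

January has 31 days (191 − 31 = 160 remain).
February has 28 days (160 − 28 = 132 remain).
March has 31 days (132 − 31 = 101 remain).
April has 30 days (101 − 30 = 71 remain).
May has 31 days (71 − 31 = 40 remain).
June has 30 days (40 − 30 = 10 remain).
10 into July → July 10.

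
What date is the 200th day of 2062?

January has 31 days (200 − 31 = 169 remain).
February has 28 days (169 − 28 = 141 remain).
March has 31 days (141 − 31 = 110 remain).
April has 30 days (110 − 30 = 80 remain).
May has 31 days (80 − 31 = 49 remain).
June has 30 days (49 − 30 = 19 remain).
19 into July → July 19.

2062-07-19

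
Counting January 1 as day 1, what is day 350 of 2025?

16 December 2025

January has 31 days (350 − 31 = 319 remain).
February has 28 days (319 − 28 = 291 remain).
March has 31 days (291 − 31 = 260 remain).
April has 30 days (260 − 30 = 230 remain).
May has 31 days (230 − 31 = 199 remain).
June has 30 days (199 − 30 = 169 remain).
July has 31 days (169 − 31 = 138 remain).
August has 31 days (138 − 31 = 107 remain).
September has 30 days (107 − 30 = 77 remain).
October has 31 days (77 − 31 = 46 remain).
November has 30 days (46 − 30 = 16 remain).
16 into December → December 16.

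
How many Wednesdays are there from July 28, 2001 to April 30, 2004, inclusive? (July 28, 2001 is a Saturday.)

144

July 28, 2001 is a Saturday; the first Wednesday on or after it is August 1, 2001 (4 days later).
From August 1, 2001 to April 30, 2004: 152 + 365 + 365 + 121 = 1003 days (rest of 2001, 2002, 2003, to April 30, 2004 in 2004).
1003 ÷ 7 = 143 full weeks with remainder 2, so 143 more Wednesdays after the first → 144.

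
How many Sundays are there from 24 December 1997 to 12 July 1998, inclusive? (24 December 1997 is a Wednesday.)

29

24 December 1997 is a Wednesday; the first Sunday on or after it is 28 December 1997 (4 days later).
From 28 December 1997 to 12 July 1998: 3 + 31 + 28 + 31 + 30 + 31 + 30 + 12 = 196 days (rest of December, January, February, March, April, May, June, July).
196 ÷ 7 = 28 full weeks with remainder 0, so 28 more Sundays after the first → 29.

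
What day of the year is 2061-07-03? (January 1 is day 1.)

Days in months before July: 31 + 28 + 31 + 30 + 31 + 30 = 181.
Plus 3 days into July → day 184.

184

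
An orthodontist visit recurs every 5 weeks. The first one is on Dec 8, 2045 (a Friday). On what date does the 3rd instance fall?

Feb 16, 2046

The 3rd occurrence is 2 intervals after the first: 2 × 35 = 70 days after Dec 8, 2045.
Dec has 31 days — 23 days to the end of Dec leaves 47.
Jan has 31 days (16 left).
16 days into Feb → Feb 16, 2046.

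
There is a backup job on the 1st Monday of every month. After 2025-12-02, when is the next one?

December 2025 starts on a Monday, so its 1st Monday is 2025-12-01.
That is not after 2025-12-02, so look at January 2026.
January 2026 starts on a Thursday, so its 1st Monday is 2026-01-05 (4 days in).

2026-01-05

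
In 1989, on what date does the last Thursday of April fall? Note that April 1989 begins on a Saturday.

April 1989 begins on a Saturday, so the first Thursday is April 6 (5 days later).
April 1989 has 30 days. Adding weeks: 6, 13, 20, 27 — the last one ≤ 30 is the 27th.

1989-04-27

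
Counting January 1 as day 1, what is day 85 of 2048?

Jan has 31 days (85 − 31 = 54 remain).
Feb has 29 days (54 − 29 = 25 remain).
25 into Mar → Mar 25.

Mar 25, 2048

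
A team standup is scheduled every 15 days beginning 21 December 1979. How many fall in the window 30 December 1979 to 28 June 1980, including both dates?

12

Occurrences land 15·i days after 21 December 1979 for i = 0, 1, 2, …
30 December 1979 is 9 days after the start; 9 ÷ 15 = 0 remainder 9; since the remainder is 9, round up to i = 1. First occurrence in the window: #2 on 5 January 1980 (1×15 = 15 days in).
28 June 1980 is 190 days after the start; 190 ÷ 15 = 12 remainder 10. Last occurrence in the window: #13 on 18 June 1980.
Occurrences #2 through #13: 12 in total.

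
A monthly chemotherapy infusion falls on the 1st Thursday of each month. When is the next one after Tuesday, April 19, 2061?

April 2061 starts on a Friday, so its 1st Thursday is April 7, 2061 (6 days in).
That is not after April 19, 2061, so look at May 2061.
May 2061 starts on a Sunday, so its 1st Thursday is May 5, 2061 (4 days in).

May 5, 2061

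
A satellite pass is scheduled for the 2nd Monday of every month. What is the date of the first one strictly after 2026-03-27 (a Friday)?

March 2026 starts on a Sunday; its first Monday is the 2nd, so the 2nd Monday is the 9th — 2026-03-09.
That is not after 2026-03-27, so look at April 2026.
April 2026 starts on a Wednesday; its first Monday is the 6th, so the 2nd Monday is the 13th — 2026-04-13.

2026-04-13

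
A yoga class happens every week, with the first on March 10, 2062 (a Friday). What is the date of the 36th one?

The 36th occurrence is 35 intervals after the first: 35 × 7 = 245 days after March 10, 2062.
March has 31 days — 21 days to the end of March leaves 224.
April has 30 days (194 left).
May has 31 days (163 left).
June has 30 days (133 left).
July has 31 days (102 left).
August has 31 days (71 left).
September has 30 days (41 left).
October has 31 days (10 left).
10 days into November → November 10, 2062.

November 10, 2062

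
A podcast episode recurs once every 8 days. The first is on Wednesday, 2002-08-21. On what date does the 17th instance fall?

2002-12-27

The 17th occurrence is 16 intervals after the first: 16 × 8 = 128 days after 2002-08-21.
August has 31 days — 10 days to the end of August leaves 118.
September has 30 days (88 left).
October has 31 days (57 left).
November has 30 days (27 left).
27 days into December → 2002-12-27.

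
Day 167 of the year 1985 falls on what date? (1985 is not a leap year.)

16 June 1985

January has 31 days (167 − 31 = 136 remain).
February has 28 days (136 − 28 = 108 remain).
March has 31 days (108 − 31 = 77 remain).
April has 30 days (77 − 30 = 47 remain).
May has 31 days (47 − 31 = 16 remain).
16 into June → June 16.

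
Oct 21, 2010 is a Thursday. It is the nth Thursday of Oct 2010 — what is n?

Day 21 falls in week ⌈21/7⌉ of the month.
Days 1–7 hold the 1st Thursday, 8–14 the 2nd, 15–21 the 3rd, 22–28 the 4th, 29–31 the 5th.
21 is in the range for the 3rd.

3rd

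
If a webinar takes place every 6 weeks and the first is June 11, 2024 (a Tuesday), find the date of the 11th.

The 11th occurrence is 10 intervals after the first: 10 × 42 = 420 days after June 11, 2024.
June has 30 days — 19 days to the end of June leaves 401.
From end of June to end of 2024 is 184 days (217 left).
January has 31 days (186 left).
February has 28 days (158 left).
March has 31 days (127 left).
April has 30 days (97 left).
May has 31 days (66 left).
June has 30 days (36 left).
July has 31 days (5 left).
5 days into August → August 5, 2025.

August 5, 2025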